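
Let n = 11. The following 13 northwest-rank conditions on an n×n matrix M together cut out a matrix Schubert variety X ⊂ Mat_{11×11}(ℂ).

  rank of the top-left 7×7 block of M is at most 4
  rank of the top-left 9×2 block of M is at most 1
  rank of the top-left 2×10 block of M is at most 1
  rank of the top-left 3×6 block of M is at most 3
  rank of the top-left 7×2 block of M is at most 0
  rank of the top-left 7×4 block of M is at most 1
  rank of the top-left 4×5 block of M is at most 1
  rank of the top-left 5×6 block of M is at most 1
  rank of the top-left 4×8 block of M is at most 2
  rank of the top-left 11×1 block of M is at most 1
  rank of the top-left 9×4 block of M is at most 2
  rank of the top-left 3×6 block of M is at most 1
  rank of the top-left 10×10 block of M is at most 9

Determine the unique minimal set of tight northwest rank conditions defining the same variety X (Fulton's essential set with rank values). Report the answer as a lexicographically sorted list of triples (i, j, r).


The tightest implied rank at each (i,j), from the 13 conditions:

  0  0  1  1  1  1  1  1  1  1  1
  0  0  1  1  1  1  1  1  1  1  2
  0  0  1  1  1  1  2  2  2  2  3
  0  0  1  1  1  1  2  2  3  3  4
  0  0  1  1  1  1  2  3  4  4  5
  0  0  1  1  2  2  3  4  5  5  6
  0  0  1  1  2  3  4  5  6  6  7
  1  1  2  2  3  4  5  6  7  7  8
  1  1  2  2  3  4  5  6  7  8  9
  1  2  3  3  4  5  6  7  8  9  10
  1  2  3  4  5  6  7  8  9  10  11

hence w(1..11) = (3, 11, 7, 9, 8, 5, 6, 1, 10, 2, 4).

Fulton essential set (7 of the 35 Rothe cells):

[(2, 10, 1), (4, 8, 2), (5, 6, 1), (7, 2, 0), (7, 4, 1), (9, 2, 1), (9, 4, 2)]


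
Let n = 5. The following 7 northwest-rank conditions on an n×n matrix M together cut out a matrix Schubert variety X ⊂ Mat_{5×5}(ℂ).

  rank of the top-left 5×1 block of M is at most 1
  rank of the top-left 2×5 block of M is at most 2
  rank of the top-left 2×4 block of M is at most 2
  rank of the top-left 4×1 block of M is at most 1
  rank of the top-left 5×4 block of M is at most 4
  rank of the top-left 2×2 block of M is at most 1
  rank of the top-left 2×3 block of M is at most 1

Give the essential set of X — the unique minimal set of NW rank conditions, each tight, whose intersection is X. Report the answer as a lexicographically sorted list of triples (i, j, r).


Reconstructing r_w from the 7 given conditions:

  R[1]: 1  1  1  1  1
  R[2]: 1  1  1  2  2
  R[3]: 1  2  2  3  3
  R[4]: 1  2  3  4  4
  R[5]: 1  2  3  4  5

second differences of R give the permutation w = (1, 4, 2, 3, 5).

D(w) has 2 cells with 1 SE-corner; essential set:

[(2, 3, 1)]


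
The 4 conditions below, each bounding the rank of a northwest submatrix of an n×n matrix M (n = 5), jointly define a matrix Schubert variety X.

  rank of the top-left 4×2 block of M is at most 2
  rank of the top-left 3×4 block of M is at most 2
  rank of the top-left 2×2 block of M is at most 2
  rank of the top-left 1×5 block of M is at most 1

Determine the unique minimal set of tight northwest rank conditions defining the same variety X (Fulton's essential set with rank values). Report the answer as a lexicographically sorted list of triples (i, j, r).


The tightest implied rank at each (i,j), from the 4 conditions:

  1 1 1 1 1
  1 2 2 2 2
  1 2 2 2 3
  1 2 3 3 4
  1 2 3 4 5

reading off 1-entries of Δ²R: w = (1, 2, 5, 3, 4).

1 SE-corner of the 2-cell Rothe diagram gives Ess(w):

[(3, 4, 2)]


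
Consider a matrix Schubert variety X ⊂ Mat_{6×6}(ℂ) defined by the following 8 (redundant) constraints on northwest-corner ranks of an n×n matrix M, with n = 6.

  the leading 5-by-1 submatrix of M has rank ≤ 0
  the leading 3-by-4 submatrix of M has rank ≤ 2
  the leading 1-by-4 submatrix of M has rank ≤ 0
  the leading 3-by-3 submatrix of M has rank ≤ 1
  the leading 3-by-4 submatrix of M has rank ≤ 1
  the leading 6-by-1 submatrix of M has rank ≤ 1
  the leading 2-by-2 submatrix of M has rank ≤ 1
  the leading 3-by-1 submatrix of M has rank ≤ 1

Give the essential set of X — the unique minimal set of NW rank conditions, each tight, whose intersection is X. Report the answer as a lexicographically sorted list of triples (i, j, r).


Recovering R(i,j) via the rank-extension bound from the 8 conditions:

  R[1]: 0 0 0 0 1 1
  R[2]: 0 1 1 1 2 2
  R[3]: 0 1 1 1 2 3
  R[4]: 0 1 2 2 3 4
  R[5]: 0 1 2 3 4 5
  R[6]: 1 2 3 4 5 6

giving w = (5, 2, 6, 3, 4, 1) via Δ²R.

3 SE-corners of the 10-cell Rothe diagram give Ess(w):

[(1, 4, 0), (3, 4, 1), (5, 1, 0)]


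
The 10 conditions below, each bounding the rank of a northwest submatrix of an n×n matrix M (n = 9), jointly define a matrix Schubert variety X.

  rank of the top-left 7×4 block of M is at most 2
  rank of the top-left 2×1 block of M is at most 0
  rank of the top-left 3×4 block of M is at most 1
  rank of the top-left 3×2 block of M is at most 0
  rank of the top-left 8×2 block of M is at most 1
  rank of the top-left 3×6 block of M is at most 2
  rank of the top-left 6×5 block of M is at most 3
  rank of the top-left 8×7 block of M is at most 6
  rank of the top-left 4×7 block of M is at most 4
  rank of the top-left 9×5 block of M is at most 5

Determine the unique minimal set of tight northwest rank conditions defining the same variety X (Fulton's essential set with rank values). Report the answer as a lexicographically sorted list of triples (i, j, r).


Propagating the 10 rank bounds to every northwest block:

  i=1: 0 | 0 | 1 | 1 | 1 | 1 | 1 | 1 | 1
  i=2: 0 | 0 | 1 | 1 | 2 | 2 | 2 | 2 | 2
  i=3: 0 | 0 | 1 | 1 | 2 | 2 | 3 | 3 | 3
  i=4: 1 | 1 | 2 | 2 | 3 | 3 | 4 | 4 | 4
  i=5: 1 | 1 | 2 | 2 | 3 | 4 | 5 | 5 | 5
  i=6: 1 | 1 | 2 | 2 | 3 | 4 | 5 | 6 | 6
  i=7: 1 | 1 | 2 | 2 | 3 | 4 | 5 | 6 | 7
  i=8: 1 | 1 | 2 | 3 | 4 | 5 | 6 | 7 | 8
  i=9: 1 | 2 | 3 | 4 | 5 | 6 | 7 | 8 | 9

giving w = (3, 5, 7, 1, 6, 8, 9, 4, 2) via Δ²R.

Rothe diagram D(w) (16 cells), 5 SE-corners (essential conditions):

[(3, 2, 0), (3, 4, 1), (3, 6, 2), (7, 4, 2), (8, 2, 1)]


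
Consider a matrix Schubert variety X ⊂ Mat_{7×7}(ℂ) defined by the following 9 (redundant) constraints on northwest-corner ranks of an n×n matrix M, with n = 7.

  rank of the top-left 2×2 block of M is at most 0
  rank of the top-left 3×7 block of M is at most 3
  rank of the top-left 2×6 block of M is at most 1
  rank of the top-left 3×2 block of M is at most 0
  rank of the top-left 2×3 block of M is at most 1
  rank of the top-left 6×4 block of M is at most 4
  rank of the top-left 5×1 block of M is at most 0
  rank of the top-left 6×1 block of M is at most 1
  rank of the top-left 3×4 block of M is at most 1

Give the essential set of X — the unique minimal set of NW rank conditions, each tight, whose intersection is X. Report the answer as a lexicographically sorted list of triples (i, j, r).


Computing R[i][j] = min implied NW-rank bound (n=7, 9 conditions):

  i=1: 0, 0, 1, 1, 1, 1, 1
  i=2: 0, 0, 1, 1, 1, 1, 2
  i=3: 0, 0, 1, 1, 2, 2, 3
  i=4: 0, 1, 2, 2, 3, 3, 4
  i=5: 0, 1, 2, 3, 4, 4, 5
  i=6: 1, 2, 3, 4, 5, 5, 6
  i=7: 1, 2, 3, 4, 5, 6, 7

so w = (3, 7, 5, 2, 4, 1, 6).

Rothe diagram D(w) (12 cells), 4 SE-corners (essential conditions):

[(2, 6, 1), (3, 2, 0), (3, 4, 1), (5, 1, 0)]


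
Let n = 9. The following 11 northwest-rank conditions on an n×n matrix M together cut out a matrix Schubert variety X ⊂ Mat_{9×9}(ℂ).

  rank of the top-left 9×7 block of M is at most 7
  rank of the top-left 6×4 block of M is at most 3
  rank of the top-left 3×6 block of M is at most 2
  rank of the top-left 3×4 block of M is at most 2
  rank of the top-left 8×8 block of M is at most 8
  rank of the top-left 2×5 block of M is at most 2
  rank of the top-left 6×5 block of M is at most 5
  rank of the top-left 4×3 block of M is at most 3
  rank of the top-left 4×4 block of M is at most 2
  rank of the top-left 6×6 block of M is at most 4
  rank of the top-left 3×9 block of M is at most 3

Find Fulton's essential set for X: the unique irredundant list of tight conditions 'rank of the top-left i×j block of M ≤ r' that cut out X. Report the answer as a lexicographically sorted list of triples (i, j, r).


Rank table r_w(9×9) implied by the 11 constraints:

  i=1: 1, 1, 1, 1, 1, 1, 1, 1, 1
  i=2: 1, 2, 2, 2, 2, 2, 2, 2, 2
  i=3: 1, 2, 2, 2, 2, 2, 3, 3, 3
  i=4: 1, 2, 2, 2, 3, 3, 4, 4, 4
  i=5: 1, 2, 3, 3, 4, 4, 5, 5, 5
  i=6: 1, 2, 3, 3, 4, 4, 5, 6, 6
  i=7: 1, 2, 3, 4, 5, 5, 6, 7, 7
  i=8: 1, 2, 3, 4, 5, 6, 7, 8, 8
  i=9: 1, 2, 3, 4, 5, 6, 7, 8, 9

hence w(1..9) = (1, 2, 7, 5, 3, 8, 4, 6, 9).

ℓ(w)=8; the 4 essential cells (i,j,r):

[(3, 6, 2), (4, 4, 2), (6, 4, 3), (6, 6, 4)]


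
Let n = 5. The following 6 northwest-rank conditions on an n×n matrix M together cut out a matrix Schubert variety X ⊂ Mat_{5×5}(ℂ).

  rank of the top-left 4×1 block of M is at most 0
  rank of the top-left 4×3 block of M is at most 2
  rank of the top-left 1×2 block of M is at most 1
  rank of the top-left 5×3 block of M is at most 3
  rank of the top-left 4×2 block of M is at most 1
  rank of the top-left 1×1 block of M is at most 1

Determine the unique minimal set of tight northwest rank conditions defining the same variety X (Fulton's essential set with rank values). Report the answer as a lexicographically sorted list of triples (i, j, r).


The tightest implied rank at each (i,j), from the 6 conditions:

  i=1: 0, 1, 1, 1, 1
  i=2: 0, 1, 2, 2, 2
  i=3: 0, 1, 2, 3, 3
  i=4: 0, 1, 2, 3, 4
  i=5: 1, 2, 3, 4, 5

reading off 1-entries of Δ²R: w = (2, 3, 4, 5, 1).

Fulton essential set (1 of the 4 Rothe cells):

[(4, 1, 0)]


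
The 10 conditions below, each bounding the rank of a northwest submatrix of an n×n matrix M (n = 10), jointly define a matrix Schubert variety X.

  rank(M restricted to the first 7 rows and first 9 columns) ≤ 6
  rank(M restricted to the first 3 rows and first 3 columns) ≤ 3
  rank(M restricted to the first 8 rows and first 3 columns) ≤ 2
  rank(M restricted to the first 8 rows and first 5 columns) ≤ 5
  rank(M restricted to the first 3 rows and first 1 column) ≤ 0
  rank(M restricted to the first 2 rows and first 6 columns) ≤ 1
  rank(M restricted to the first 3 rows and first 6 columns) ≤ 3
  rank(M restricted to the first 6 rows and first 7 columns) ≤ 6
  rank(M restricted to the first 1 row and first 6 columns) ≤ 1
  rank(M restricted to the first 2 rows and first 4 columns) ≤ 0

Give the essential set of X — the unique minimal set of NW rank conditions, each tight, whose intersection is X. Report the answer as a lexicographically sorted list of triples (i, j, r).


Recovering R(i,j) via the rank-extension bound from the 10 conditions:

  0  0  0  0  1  1  1  1  1  1
  0  0  0  0  1  1  2  2  2  2
  0  1  1  1  2  2  3  3  3  3
  1  2  2  2  3  3  4  4  4  4
  1  2  2  3  4  4  5  5  5  5
  1  2  2  3  4  5  6  6  6  6
  1  2  2  3  4  5  6  6  6  7
  1  2  2  3  4  5  6  7  7  8
  1  2  3  4  5  6  7  8  8  9
  1  2  3  4  5  6  7  8  9  10

second differences of R give the permutation w = (5, 7, 2, 1, 4, 6, 10, 8, 3, 9).

5 SE-corners of the 16-cell Rothe diagram give Ess(w):

[(2, 4, 0), (2, 6, 1), (3, 1, 0), (7, 9, 6), (8, 3, 2)]


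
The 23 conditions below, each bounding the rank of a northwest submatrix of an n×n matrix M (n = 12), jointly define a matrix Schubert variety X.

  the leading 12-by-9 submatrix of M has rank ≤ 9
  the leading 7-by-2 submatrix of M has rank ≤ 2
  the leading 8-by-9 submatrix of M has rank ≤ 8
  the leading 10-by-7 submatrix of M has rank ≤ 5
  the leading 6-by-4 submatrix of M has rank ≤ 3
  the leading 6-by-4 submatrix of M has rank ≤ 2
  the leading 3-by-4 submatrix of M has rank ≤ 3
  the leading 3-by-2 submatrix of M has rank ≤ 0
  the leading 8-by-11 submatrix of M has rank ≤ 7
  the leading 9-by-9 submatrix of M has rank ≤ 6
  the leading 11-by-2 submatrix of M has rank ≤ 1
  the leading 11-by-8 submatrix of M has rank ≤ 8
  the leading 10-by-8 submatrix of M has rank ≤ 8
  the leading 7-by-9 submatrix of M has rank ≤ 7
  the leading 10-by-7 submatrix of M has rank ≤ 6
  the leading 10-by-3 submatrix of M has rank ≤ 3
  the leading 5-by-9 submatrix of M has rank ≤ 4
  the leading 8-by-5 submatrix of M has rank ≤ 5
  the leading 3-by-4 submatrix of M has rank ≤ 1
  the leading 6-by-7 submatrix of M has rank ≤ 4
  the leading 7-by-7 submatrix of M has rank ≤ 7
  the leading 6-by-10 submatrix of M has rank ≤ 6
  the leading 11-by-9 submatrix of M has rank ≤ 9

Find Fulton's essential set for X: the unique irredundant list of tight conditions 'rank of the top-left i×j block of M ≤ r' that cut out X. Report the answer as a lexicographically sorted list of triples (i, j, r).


Recovering R(i,j) via the rank-extension bound from the 23 conditions:

  i=1: 0 0 1 1 1 1 1 1 1 1 1 1
  i=2: 0 0 1 1 2 2 2 2 2 2 2 2
  i=3: 0 0 1 1 2 3 3 3 3 3 3 3
  i=4: 1 1 2 2 3 4 4 4 4 4 4 4
  i=5: 1 1 2 2 3 4 4 4 4 5 5 5
  i=6: 1 1 2 2 3 4 4 5 5 6 6 6
  i=7: 1 1 2 3 4 5 5 6 6 7 7 7
  i=8: 1 1 2 3 4 5 5 6 6 7 7 8
  i=9: 1 1 2 3 4 5 5 6 6 7 8 9
  i=10: 1 1 2 3 4 5 5 6 7 8 9 10
  i=11: 1 1 2 3 4 5 6 7 8 9 10 11
  i=12: 1 2 3 4 5 6 7 8 9 10 11 12

giving w = (3, 5, 6, 1, 10, 8, 4, 12, 11, 9, 7, 2) via Δ²R.

Rothe diagram D(w) (27 cells), 9 SE-corners (essential conditions):

[(3, 2, 0), (3, 4, 1), (5, 9, 4), (6, 4, 2), (6, 7, 4), (8, 11, 7), (9, 9, 6), (10, 7, 5), (11, 2, 1)]


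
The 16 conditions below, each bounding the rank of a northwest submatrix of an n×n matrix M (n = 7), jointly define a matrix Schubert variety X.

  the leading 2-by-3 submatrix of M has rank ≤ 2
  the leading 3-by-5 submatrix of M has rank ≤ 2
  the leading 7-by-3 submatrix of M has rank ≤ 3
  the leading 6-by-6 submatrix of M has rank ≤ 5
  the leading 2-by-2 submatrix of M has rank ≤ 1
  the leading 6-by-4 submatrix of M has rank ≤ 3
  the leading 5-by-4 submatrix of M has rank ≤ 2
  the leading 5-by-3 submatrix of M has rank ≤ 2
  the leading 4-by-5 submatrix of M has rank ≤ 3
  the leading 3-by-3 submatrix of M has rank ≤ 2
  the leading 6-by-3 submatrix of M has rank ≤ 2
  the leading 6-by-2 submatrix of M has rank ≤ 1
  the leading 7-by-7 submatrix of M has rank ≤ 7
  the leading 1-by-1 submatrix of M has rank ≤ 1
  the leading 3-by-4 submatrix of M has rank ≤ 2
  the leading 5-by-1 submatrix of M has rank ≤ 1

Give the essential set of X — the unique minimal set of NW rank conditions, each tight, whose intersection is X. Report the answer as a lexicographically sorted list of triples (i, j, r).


Propagating the 16 rank bounds to every northwest block:

  row 1: 1 1 1 1 1 1 1
  row 2: 1 1 2 2 2 2 2
  row 3: 1 1 2 2 2 3 3
  row 4: 1 1 2 2 3 4 4
  row 5: 1 1 2 2 3 4 5
  row 6: 1 1 2 3 4 5 6
  row 7: 1 2 3 4 5 6 7

reading off 1-entries of Δ²R: w = (1, 3, 6, 5, 7, 4, 2).

Rothe diagram D(w) (9 cells), 3 SE-corners (essential conditions):

[(3, 5, 2), (5, 4, 2), (6, 2, 1)]


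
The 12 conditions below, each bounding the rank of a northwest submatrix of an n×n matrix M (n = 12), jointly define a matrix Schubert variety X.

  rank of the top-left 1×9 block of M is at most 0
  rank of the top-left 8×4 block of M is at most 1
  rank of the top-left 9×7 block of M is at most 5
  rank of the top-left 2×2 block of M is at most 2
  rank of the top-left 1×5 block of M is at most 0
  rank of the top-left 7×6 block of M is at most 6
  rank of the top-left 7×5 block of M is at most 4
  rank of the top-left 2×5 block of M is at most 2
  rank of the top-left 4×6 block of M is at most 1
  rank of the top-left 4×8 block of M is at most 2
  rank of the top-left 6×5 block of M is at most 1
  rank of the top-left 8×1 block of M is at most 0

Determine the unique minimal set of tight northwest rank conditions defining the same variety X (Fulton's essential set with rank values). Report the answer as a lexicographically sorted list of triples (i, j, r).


Computing R[i][j] = min implied NW-rank bound (n=12, 12 conditions):

  i=1: 0  0  0  0  0  0  0  0  0  1  1  1
  i=2: 0  1  1  1  1  1  1  1  1  2  2  2
  i=3: 0  1  1  1  1  1  2  2  2  3  3  3
  i=4: 0  1  1  1  1  1  2  2  3  4  4  4
  i=5: 0  1  1  1  1  2  3  3  4  5  5  5
  i=6: 0  1  1  1  1  2  3  4  5  6  6  6
  i=7: 0  1  1  1  2  3  4  5  6  7  7  7
  i=8: 0  1  1  1  2  3  4  5  6  7  8  8
  i=9: 1  2  2  2  3  4  5  6  7  8  9  9
  i=10: 1  2  3  3  4  5  6  7  8  9  10  10
  i=11: 1  2  3  4  5  6  7  8  9  10  11  11
  i=12: 1  2  3  4  5  6  7  8  9  10  11  12

reading off 1-entries of Δ²R: w = (10, 2, 7, 9, 6, 8, 5, 11, 1, 3, 4, 12).

6 SE-corners of the 35-cell Rothe diagram give Ess(w):

[(1, 9, 0), (4, 6, 1), (4, 8, 2), (6, 5, 1), (8, 1, 0), (8, 4, 1)]


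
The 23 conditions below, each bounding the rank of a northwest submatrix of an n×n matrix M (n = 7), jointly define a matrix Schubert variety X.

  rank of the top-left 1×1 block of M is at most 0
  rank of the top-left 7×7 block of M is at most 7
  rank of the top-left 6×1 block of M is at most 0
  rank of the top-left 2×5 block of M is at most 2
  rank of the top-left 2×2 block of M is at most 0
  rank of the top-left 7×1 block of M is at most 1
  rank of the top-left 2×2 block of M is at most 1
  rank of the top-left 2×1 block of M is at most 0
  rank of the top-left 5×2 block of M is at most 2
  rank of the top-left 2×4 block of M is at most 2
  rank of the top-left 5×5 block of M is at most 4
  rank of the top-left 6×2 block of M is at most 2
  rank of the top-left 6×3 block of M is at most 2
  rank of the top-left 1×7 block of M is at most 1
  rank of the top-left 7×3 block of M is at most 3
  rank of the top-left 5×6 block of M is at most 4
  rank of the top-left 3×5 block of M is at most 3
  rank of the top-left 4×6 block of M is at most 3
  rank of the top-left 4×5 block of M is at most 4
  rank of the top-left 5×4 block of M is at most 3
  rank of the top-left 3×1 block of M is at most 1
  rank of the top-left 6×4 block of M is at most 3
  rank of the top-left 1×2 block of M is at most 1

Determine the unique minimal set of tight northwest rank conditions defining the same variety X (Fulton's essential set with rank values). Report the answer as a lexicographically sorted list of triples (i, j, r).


Recovering R(i,j) via the rank-extension bound from the 23 conditions:

  R[1]: 0 0 1 1 1 1 1
  R[2]: 0 0 1 2 2 2 2
  R[3]: 0 1 2 3 3 3 3
  R[4]: 0 1 2 3 3 3 4
  R[5]: 0 1 2 3 4 4 5
  R[6]: 0 1 2 3 4 5 6
  R[7]: 1 2 3 4 5 6 7

hence w(1..7) = (3, 4, 2, 7, 5, 6, 1).

ℓ(w)=10; the 3 essential cells (i,j,r):

[(2, 2, 0), (4, 6, 3), (6, 1, 0)]


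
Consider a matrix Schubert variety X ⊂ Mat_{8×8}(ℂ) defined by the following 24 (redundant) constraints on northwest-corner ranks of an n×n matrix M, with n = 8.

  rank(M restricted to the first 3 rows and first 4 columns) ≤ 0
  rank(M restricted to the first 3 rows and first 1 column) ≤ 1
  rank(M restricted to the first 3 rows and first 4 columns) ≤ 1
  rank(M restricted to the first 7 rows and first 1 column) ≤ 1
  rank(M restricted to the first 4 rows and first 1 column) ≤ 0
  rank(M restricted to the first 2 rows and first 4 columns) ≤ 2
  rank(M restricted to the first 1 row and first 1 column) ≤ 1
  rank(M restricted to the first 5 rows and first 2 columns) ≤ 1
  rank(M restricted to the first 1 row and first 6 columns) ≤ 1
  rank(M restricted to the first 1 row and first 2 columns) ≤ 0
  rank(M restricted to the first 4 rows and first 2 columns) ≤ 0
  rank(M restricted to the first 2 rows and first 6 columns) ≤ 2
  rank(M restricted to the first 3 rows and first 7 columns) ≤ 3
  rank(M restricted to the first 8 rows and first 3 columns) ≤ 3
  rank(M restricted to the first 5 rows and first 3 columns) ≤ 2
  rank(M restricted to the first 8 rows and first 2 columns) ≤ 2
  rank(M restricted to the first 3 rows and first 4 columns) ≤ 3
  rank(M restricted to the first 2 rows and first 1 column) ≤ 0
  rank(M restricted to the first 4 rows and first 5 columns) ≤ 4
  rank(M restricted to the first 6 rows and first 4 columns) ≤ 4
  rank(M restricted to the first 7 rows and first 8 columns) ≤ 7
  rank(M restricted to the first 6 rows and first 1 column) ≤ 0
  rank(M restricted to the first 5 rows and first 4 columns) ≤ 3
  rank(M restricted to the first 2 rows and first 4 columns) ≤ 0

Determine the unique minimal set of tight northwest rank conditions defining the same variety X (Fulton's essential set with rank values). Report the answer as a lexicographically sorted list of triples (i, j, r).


Recovering R(i,j) via the rank-extension bound from the 24 conditions:

  row 1: 0 0 0 0 1 1 1 1
  row 2: 0 0 0 0 1 2 2 2
  row 3: 0 0 0 0 1 2 3 3
  row 4: 0 0 1 1 2 3 4 4
  row 5: 0 1 2 2 3 4 5 5
  row 6: 0 1 2 3 4 5 6 6
  row 7: 1 2 3 4 5 6 7 7
  row 8: 1 2 3 4 5 6 7 8

the unique w with this rank table is (5, 6, 7, 3, 2, 4, 1, 8).

|D(w)|=16, |Ess(w)|=3:

[(3, 4, 0), (4, 2, 0), (6, 1, 0)]


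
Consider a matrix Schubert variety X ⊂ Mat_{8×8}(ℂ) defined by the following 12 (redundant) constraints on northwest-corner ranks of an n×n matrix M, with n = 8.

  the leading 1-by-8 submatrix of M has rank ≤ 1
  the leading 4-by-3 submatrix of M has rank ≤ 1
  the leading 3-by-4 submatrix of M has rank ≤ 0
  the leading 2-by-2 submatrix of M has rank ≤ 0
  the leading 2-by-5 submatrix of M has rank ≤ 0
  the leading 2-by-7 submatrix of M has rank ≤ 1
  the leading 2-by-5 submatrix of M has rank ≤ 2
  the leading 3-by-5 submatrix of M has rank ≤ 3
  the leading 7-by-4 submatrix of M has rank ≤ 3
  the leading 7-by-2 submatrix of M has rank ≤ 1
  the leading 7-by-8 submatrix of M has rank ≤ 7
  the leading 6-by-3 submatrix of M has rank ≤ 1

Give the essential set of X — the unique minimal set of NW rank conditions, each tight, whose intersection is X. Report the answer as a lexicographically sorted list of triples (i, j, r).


Reconstructing r_w from the 12 given conditions:

  R[1]: 0 0 0 0 0 1 1 1
  R[2]: 0 0 0 0 0 1 1 2
  R[3]: 0 0 0 0 1 2 2 3
  R[4]: 1 1 1 1 2 3 3 4
  R[5]: 1 1 1 2 3 4 4 5
  R[6]: 1 1 1 2 3 4 5 6
  R[7]: 1 1 2 3 4 5 6 7
  R[8]: 1 2 3 4 5 6 7 8

the unique w with this rank table is (6, 8, 5, 1, 4, 7, 3, 2).

5 SE-corners of the 20-cell Rothe diagram give Ess(w):

[(2, 5, 0), (2, 7, 1), (3, 4, 0), (6, 3, 1), (7, 2, 1)]


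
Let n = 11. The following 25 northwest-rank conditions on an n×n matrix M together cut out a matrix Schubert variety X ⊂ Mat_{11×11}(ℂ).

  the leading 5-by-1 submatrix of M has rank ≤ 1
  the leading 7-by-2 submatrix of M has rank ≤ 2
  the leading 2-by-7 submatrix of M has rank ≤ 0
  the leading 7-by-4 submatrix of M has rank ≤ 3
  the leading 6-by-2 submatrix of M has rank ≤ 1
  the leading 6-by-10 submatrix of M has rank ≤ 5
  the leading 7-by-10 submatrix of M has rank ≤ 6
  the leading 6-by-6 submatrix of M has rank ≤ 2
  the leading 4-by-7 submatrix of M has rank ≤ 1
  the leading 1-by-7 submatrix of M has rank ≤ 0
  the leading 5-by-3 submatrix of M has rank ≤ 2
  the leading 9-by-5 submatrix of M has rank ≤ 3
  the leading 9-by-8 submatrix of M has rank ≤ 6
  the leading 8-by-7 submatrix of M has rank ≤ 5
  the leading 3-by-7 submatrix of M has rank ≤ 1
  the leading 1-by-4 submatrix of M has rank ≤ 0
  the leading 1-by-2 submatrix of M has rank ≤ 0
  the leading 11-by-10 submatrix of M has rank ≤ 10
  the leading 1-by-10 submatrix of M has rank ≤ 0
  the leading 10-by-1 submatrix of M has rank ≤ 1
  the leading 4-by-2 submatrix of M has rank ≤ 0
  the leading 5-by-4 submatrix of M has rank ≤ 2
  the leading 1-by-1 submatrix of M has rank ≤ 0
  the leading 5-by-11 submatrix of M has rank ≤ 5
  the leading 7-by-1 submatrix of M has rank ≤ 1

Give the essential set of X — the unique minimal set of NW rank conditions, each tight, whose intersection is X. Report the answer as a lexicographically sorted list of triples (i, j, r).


Rank table r_w(11×11) implied by the 25 constraints:

  row 1: 0 0 0 0 0 0 0 0 0 0 1
  row 2: 0 0 0 0 0 0 0 1 1 1 2
  row 3: 0 0 1 1 1 1 1 2 2 2 3
  row 4: 0 0 1 1 1 1 1 2 3 3 4
  row 5: 1 1 2 2 2 2 2 3 4 4 5
  row 6: 1 1 2 2 2 2 3 4 5 5 6
  row 7: 1 2 3 3 3 3 4 5 6 6 7
  row 8: 1 2 3 3 3 4 5 6 7 7 8
  row 9: 1 2 3 3 3 4 5 6 7 8 9
  row 10: 1 2 3 4 4 5 6 7 8 9 10
  row 11: 1 2 3 4 5 6 7 8 9 10 11

second differences of R give the permutation w = (11, 8, 3, 9, 1, 7, 2, 6, 10, 4, 5).

ℓ(w)=33; the 7 essential cells (i,j,r):

[(1, 10, 0), (2, 7, 0), (4, 2, 0), (4, 7, 1), (6, 2, 1), (6, 6, 2), (9, 5, 3)]


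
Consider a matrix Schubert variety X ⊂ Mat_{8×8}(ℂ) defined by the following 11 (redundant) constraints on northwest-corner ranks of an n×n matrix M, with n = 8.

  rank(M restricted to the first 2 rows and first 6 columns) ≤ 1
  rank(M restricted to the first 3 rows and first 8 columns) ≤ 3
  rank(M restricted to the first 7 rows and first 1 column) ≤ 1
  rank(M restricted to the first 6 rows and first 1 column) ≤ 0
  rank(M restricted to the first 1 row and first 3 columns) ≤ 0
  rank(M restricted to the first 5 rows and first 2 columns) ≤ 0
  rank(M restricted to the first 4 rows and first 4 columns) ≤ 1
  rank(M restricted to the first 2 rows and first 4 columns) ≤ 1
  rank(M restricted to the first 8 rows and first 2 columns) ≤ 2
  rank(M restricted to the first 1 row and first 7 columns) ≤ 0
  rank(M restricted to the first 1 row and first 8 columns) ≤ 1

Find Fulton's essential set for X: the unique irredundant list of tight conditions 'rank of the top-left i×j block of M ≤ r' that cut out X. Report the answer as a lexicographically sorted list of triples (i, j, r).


The tightest implied rank at each (i,j), from the 11 conditions:

  R[1]: 0, 0, 0, 0, 0, 0, 0, 1
  R[2]: 0, 0, 1, 1, 1, 1, 1, 2
  R[3]: 0, 0, 1, 1, 2, 2, 2, 3
  R[4]: 0, 0, 1, 1, 2, 3, 3, 4
  R[5]: 0, 0, 1, 2, 3, 4, 4, 5
  R[6]: 0, 1, 2, 3, 4, 5, 5, 6
  R[7]: 1, 2, 3, 4, 5, 6, 6, 7
  R[8]: 1, 2, 3, 4, 5, 6, 7, 8

hence w(1..8) = (8, 3, 5, 6, 4, 2, 1, 7).

D(w) has 18 cells with 4 SE-corners; essential set:

[(1, 7, 0), (4, 4, 1), (5, 2, 0), (6, 1, 0)]


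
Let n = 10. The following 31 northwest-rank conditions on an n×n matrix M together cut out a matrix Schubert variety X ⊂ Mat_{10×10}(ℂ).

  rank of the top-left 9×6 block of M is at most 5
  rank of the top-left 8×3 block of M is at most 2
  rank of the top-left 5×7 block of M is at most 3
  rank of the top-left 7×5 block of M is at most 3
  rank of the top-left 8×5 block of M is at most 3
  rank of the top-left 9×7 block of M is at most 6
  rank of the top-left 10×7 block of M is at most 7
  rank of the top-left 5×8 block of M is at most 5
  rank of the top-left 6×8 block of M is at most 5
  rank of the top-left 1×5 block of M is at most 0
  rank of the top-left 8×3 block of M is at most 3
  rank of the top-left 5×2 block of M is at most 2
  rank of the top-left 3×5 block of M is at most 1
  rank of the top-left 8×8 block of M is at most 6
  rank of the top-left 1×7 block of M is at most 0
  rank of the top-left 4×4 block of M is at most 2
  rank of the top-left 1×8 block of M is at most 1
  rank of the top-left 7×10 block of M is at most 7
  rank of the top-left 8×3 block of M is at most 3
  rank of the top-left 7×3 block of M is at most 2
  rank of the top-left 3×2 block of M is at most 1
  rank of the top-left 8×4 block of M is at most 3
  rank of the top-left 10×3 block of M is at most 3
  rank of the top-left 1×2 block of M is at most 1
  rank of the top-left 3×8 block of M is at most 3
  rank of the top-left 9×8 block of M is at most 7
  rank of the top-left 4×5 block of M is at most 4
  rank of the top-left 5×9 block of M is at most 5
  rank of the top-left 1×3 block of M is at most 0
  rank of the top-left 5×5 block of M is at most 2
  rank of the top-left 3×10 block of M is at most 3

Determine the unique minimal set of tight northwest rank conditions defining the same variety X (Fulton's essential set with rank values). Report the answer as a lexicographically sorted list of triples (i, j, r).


Computing R[i][j] = min implied NW-rank bound (n=10, 31 conditions):

  row 1: 0, 0, 0, 0, 0, 0, 0, 1, 1, 1
  row 2: 1, 1, 1, 1, 1, 1, 1, 2, 2, 2
  row 3: 1, 1, 1, 1, 1, 2, 2, 3, 3, 3
  row 4: 1, 2, 2, 2, 2, 3, 3, 4, 4, 4
  row 5: 1, 2, 2, 2, 2, 3, 3, 4, 5, 5
  row 6: 1, 2, 2, 3, 3, 4, 4, 5, 6, 6
  row 7: 1, 2, 2, 3, 3, 4, 5, 6, 7, 7
  row 8: 1, 2, 2, 3, 3, 4, 5, 6, 7, 8
  row 9: 1, 2, 3, 4, 4, 5, 6, 7, 8, 9
  row 10: 1, 2, 3, 4, 5, 6, 7, 8, 9, 10

the unique w with this rank table is (8, 1, 6, 2, 9, 4, 7, 10, 3, 5).

|D(w)|=20, |Ess(w)|=6:

[(1, 7, 0), (3, 5, 1), (5, 5, 2), (5, 7, 3), (8, 3, 2), (8, 5, 3)]


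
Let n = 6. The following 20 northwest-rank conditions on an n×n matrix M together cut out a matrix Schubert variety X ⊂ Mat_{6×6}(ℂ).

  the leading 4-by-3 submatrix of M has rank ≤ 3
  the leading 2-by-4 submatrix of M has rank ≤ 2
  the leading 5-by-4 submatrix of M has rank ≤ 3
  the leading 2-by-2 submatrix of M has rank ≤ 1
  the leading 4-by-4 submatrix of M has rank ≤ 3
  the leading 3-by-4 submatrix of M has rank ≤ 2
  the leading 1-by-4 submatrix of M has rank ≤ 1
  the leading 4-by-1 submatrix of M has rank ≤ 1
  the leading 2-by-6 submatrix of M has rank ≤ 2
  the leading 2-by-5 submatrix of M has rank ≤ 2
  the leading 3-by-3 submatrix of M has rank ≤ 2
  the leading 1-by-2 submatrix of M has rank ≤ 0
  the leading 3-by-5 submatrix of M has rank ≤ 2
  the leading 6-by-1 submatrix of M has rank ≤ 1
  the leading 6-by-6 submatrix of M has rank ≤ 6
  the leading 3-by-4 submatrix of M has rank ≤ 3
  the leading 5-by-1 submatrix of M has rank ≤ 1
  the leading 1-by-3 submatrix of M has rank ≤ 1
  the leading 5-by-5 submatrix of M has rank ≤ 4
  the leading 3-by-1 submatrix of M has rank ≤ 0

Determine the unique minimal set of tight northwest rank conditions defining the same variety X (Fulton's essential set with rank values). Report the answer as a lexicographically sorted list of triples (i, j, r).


The tightest implied rank at each (i,j), from the 20 conditions:

  R[1]: 0, 0, 1, 1, 1, 1
  R[2]: 0, 1, 2, 2, 2, 2
  R[3]: 0, 1, 2, 2, 2, 3
  R[4]: 1, 2, 3, 3, 3, 4
  R[5]: 1, 2, 3, 3, 4, 5
  R[6]: 1, 2, 3, 4, 5, 6

second differences of R give the permutation w = (3, 2, 6, 1, 5, 4).

Fulton essential set (4 of the 7 Rothe cells):

[(1, 2, 0), (3, 1, 0), (3, 5, 2), (5, 4, 3)]


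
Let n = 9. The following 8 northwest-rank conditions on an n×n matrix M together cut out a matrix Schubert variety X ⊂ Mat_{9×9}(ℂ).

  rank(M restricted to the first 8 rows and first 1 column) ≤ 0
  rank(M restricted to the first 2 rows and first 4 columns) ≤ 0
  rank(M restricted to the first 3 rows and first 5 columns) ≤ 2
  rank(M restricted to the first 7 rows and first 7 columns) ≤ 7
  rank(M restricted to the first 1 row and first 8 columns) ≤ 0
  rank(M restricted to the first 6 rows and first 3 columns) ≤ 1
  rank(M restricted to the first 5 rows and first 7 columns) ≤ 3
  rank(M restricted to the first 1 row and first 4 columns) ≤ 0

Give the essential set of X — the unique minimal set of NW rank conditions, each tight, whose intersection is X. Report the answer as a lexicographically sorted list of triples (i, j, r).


Computing R[i][j] = min implied NW-rank bound (n=9, 8 conditions):

  R[1]: 0 0 0 0 0 0 0 0 1
  R[2]: 0 0 0 0 1 1 1 1 2
  R[3]: 0 1 1 1 2 2 2 2 3
  R[4]: 0 1 1 2 3 3 3 3 4
  R[5]: 0 1 1 2 3 3 3 4 5
  R[6]: 0 1 1 2 3 4 4 5 6
  R[7]: 0 1 2 3 4 5 5 6 7
  R[8]: 0 1 2 3 4 5 6 7 8
  R[9]: 1 2 3 4 5 6 7 8 9

second differences of R give the permutation w = (9, 5, 2, 4, 8, 6, 3, 7, 1).

|D(w)|=23, |Ess(w)|=5:

[(1, 8, 0), (2, 4, 0), (5, 7, 3), (6, 3, 1), (8, 1, 0)]


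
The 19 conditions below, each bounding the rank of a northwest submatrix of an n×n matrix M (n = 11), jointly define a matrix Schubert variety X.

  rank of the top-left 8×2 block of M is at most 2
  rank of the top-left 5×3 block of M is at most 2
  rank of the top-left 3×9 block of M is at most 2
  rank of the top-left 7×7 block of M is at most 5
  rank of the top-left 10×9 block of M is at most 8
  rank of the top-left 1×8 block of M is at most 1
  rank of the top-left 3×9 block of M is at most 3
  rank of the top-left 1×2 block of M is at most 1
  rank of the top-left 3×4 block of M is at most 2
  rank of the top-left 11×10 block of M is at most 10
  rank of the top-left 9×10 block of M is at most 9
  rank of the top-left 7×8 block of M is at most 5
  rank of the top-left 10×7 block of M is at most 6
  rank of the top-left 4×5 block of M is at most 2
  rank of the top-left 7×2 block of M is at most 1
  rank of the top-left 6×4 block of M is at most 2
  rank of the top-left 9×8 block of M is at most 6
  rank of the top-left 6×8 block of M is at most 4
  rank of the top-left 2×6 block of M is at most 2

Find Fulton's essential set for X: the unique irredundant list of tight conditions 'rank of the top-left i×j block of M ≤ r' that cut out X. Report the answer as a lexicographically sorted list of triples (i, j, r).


Reconstructing r_w from the 19 given conditions:

  i=1: 1, 1, 1, 1, 1, 1, 1, 1, 1, 1, 1
  i=2: 1, 1, 2, 2, 2, 2, 2, 2, 2, 2, 2
  i=3: 1, 1, 2, 2, 2, 2, 2, 2, 2, 3, 3
  i=4: 1, 1, 2, 2, 2, 3, 3, 3, 3, 4, 4
  i=5: 1, 1, 2, 2, 3, 4, 4, 4, 4, 5, 5
  i=6: 1, 1, 2, 2, 3, 4, 4, 4, 5, 6, 6
  i=7: 1, 1, 2, 3, 4, 5, 5, 5, 6, 7, 7
  i=8: 1, 2, 3, 4, 5, 6, 6, 6, 7, 8, 8
  i=9: 1, 2, 3, 4, 5, 6, 6, 6, 7, 8, 9
  i=10: 1, 2, 3, 4, 5, 6, 6, 7, 8, 9, 10
  i=11: 1, 2, 3, 4, 5, 6, 7, 8, 9, 10, 11

the unique w with this rank table is (1, 3, 10, 6, 5, 9, 4, 2, 11, 8, 7).

Fulton essential set (7 of the 21 Rothe cells):

[(3, 9, 2), (4, 5, 2), (6, 4, 2), (6, 8, 4), (7, 2, 1), (9, 8, 6), (10, 7, 6)]


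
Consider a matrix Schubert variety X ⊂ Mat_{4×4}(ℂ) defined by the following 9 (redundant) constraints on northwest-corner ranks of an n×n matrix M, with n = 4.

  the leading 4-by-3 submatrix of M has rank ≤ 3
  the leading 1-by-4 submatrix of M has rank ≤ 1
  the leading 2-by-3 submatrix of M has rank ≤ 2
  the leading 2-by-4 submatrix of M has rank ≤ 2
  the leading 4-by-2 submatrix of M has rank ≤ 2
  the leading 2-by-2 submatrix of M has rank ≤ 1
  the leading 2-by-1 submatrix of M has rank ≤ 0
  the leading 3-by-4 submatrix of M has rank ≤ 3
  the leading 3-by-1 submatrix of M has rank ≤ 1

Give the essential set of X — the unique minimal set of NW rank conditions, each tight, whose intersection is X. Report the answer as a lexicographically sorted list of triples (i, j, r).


Rank table r_w(4×4) implied by the 9 constraints:

  R[1]: 0 | 1 | 1 | 1
  R[2]: 0 | 1 | 2 | 2
  R[3]: 1 | 2 | 3 | 3
  R[4]: 1 | 2 | 3 | 4

giving w = (2, 3, 1, 4) via Δ²R.

Rothe diagram D(w) (2 cells), 1 SE-corner (essential condition):

[(2, 1, 0)]


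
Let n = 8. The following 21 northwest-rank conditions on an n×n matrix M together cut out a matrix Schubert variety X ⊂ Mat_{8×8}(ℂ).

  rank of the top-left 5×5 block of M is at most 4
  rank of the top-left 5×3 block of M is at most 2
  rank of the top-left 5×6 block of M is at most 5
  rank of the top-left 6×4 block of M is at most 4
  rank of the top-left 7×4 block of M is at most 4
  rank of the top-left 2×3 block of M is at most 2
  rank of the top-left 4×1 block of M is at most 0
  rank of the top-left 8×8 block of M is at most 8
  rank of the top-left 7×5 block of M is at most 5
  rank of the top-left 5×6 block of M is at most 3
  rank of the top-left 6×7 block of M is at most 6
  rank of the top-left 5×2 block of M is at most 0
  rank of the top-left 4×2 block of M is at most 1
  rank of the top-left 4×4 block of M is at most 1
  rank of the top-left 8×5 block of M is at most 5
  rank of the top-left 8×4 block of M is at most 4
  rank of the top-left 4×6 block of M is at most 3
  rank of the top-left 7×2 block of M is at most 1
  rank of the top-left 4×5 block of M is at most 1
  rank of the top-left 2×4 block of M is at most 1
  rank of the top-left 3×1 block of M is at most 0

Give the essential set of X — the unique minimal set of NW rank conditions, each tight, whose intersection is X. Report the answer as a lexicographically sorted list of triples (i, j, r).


Propagating the 21 rank bounds to every northwest block:

  0  0  1  1  1  1  1  1
  0  0  1  1  1  2  2  2
  0  0  1  1  1  2  3  3
  0  0  1  1  1  2  3  4
  0  0  1  2  2  3  4  5
  1  1  2  3  3  4  5  6
  1  1  2  3  4  5  6  7
  1  2  3  4  5  6  7  8

the unique w with this rank table is (3, 6, 7, 8, 4, 1, 5, 2).

Fulton essential set (3 of the 17 Rothe cells):

[(4, 5, 1), (5, 2, 0), (7, 2, 1)]


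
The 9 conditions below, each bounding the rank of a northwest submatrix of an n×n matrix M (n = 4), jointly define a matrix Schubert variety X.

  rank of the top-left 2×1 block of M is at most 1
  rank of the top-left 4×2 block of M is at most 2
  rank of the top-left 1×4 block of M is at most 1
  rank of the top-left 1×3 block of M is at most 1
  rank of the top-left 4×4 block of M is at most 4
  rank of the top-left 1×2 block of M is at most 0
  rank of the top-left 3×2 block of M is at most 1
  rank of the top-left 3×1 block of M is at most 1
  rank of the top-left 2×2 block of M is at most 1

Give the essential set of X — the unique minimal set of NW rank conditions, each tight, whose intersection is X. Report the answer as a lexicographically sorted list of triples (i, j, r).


The tightest implied rank at each (i,j), from the 9 conditions:

  row 1: 0 | 0 | 1 | 1
  row 2: 1 | 1 | 2 | 2
  row 3: 1 | 1 | 2 | 3
  row 4: 1 | 2 | 3 | 4

the unique w with this rank table is (3, 1, 4, 2).

D(w) has 3 cells with 2 SE-corners; essential set:

[(1, 2, 0), (3, 2, 1)]


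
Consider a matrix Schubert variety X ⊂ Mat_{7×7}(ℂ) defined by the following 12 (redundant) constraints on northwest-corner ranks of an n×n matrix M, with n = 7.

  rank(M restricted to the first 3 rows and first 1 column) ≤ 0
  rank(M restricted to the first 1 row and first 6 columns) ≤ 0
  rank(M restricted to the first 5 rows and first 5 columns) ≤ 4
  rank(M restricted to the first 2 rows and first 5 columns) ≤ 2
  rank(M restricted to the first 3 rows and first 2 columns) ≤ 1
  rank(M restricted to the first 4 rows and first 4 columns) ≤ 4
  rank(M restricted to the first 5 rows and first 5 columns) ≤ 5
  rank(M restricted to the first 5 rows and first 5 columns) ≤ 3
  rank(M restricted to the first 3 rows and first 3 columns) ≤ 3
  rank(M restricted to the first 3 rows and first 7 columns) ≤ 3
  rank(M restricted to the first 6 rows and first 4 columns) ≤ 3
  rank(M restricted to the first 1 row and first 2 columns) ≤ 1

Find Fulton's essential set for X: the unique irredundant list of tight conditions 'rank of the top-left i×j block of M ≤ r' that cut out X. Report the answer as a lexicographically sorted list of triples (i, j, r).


Reconstructing r_w from the 12 given conditions:

  row 1: 0 0 0 0 0 0 1
  row 2: 0 1 1 1 1 1 2
  row 3: 0 1 2 2 2 2 3
  row 4: 1 2 3 3 3 3 4
  row 5: 1 2 3 3 3 4 5
  row 6: 1 2 3 3 4 5 6
  row 7: 1 2 3 4 5 6 7

the unique w with this rank table is (7, 2, 3, 1, 6, 5, 4).

Rothe diagram D(w) (11 cells), 4 SE-corners (essential conditions):

[(1, 6, 0), (3, 1, 0), (5, 5, 3), (6, 4, 3)]


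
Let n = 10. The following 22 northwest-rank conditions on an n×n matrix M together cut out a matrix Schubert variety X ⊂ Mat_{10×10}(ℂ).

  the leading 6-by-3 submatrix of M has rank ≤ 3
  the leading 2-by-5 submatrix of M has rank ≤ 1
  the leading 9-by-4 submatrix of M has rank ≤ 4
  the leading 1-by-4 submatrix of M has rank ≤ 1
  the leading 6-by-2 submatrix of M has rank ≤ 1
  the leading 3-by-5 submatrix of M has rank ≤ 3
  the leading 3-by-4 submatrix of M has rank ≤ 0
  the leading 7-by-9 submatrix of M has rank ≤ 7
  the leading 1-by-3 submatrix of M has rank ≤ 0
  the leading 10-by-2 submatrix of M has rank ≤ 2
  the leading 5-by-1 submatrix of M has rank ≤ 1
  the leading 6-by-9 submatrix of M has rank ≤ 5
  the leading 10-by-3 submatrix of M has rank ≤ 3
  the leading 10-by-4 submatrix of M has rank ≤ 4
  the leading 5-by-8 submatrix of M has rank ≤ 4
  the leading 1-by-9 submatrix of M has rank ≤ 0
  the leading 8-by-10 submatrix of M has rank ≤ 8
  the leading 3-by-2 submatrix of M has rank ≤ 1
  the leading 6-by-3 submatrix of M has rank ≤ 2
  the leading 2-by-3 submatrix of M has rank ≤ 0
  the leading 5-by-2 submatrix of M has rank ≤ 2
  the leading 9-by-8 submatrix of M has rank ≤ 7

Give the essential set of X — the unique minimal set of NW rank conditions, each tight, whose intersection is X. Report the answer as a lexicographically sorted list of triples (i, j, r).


The tightest implied rank at each (i,j), from the 22 conditions:

  0 0 0 0 0 0 0 0 0 1
  0 0 0 0 1 1 1 1 1 2
  0 0 0 0 1 2 2 2 2 3
  1 1 1 1 2 3 3 3 3 4
  1 1 2 2 3 4 4 4 4 5
  1 1 2 3 4 5 5 5 5 6
  1 2 3 4 5 6 6 6 6 7
  1 2 3 4 5 6 7 7 7 8
  1 2 3 4 5 6 7 7 8 9
  1 2 3 4 5 6 7 8 9 10

giving w = (10, 5, 6, 1, 3, 4, 2, 7, 9, 8) via Δ²R.

|D(w)|=20, |Ess(w)|=4:

[(1, 9, 0), (3, 4, 0), (6, 2, 1), (9, 8, 7)]
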